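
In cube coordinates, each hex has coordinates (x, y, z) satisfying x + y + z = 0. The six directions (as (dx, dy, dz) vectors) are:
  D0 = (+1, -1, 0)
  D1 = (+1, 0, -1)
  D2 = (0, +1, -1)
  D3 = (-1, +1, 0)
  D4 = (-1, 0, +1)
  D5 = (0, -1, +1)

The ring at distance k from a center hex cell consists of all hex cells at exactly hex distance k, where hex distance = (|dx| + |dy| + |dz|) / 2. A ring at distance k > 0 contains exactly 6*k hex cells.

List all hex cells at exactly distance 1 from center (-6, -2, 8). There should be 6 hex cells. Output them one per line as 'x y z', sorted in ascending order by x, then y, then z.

Walk ring at distance 1 from (-6, -2, 8):
Start at center + D4*1 = (-7, -2, 9)
  hex 0: (-7, -2, 9)
  hex 1: (-6, -3, 9)
  hex 2: (-5, -3, 8)
  hex 3: (-5, -2, 7)
  hex 4: (-6, -1, 7)
  hex 5: (-7, -1, 8)
Sorted: 6 hexes.

Answer: -7 -2 9
-7 -1 8
-6 -3 9
-6 -1 7
-5 -3 8
-5 -2 7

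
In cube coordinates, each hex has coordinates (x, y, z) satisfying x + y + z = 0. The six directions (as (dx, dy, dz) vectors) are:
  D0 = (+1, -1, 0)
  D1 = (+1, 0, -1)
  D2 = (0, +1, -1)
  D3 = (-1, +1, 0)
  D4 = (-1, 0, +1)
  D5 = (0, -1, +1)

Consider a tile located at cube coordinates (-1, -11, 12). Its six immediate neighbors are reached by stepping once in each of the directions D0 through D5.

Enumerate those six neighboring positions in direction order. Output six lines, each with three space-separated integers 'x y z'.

Center: (-1, -11, 12). Add each direction:
  D0: (-1, -11, 12) + (1, -1, 0) = (0, -12, 12)
  D1: (-1, -11, 12) + (1, 0, -1) = (0, -11, 11)
  D2: (-1, -11, 12) + (0, 1, -1) = (-1, -10, 11)
  D3: (-1, -11, 12) + (-1, 1, 0) = (-2, -10, 12)
  D4: (-1, -11, 12) + (-1, 0, 1) = (-2, -11, 13)
  D5: (-1, -11, 12) + (0, -1, 1) = (-1, -12, 13)

Answer: 0 -12 12
0 -11 11
-1 -10 11
-2 -10 12
-2 -11 13
-1 -12 13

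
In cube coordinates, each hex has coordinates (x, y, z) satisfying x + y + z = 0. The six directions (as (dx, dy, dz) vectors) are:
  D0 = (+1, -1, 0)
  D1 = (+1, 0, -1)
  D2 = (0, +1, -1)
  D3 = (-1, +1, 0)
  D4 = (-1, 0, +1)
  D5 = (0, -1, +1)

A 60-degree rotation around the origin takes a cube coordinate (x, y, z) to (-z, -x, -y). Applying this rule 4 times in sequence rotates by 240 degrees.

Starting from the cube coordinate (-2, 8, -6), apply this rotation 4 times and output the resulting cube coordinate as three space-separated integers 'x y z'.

Start: (-2, 8, -6)
Step 1: (-2, 8, -6) -> (-(-6), -(-2), -(8)) = (6, 2, -8)
Step 2: (6, 2, -8) -> (-(-8), -(6), -(2)) = (8, -6, -2)
Step 3: (8, -6, -2) -> (-(-2), -(8), -(-6)) = (2, -8, 6)
Step 4: (2, -8, 6) -> (-(6), -(2), -(-8)) = (-6, -2, 8)

Answer: -6 -2 8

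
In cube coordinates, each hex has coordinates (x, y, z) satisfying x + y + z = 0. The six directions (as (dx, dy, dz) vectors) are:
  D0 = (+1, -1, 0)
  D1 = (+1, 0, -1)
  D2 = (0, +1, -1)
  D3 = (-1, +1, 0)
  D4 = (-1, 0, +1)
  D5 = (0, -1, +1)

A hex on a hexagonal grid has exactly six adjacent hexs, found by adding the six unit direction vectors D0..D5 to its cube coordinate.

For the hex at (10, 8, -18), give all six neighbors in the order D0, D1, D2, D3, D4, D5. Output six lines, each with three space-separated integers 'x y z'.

Center: (10, 8, -18). Add each direction:
  D0: (10, 8, -18) + (1, -1, 0) = (11, 7, -18)
  D1: (10, 8, -18) + (1, 0, -1) = (11, 8, -19)
  D2: (10, 8, -18) + (0, 1, -1) = (10, 9, -19)
  D3: (10, 8, -18) + (-1, 1, 0) = (9, 9, -18)
  D4: (10, 8, -18) + (-1, 0, 1) = (9, 8, -17)
  D5: (10, 8, -18) + (0, -1, 1) = (10, 7, -17)

Answer: 11 7 -18
11 8 -19
10 9 -19
9 9 -18
9 8 -17
10 7 -17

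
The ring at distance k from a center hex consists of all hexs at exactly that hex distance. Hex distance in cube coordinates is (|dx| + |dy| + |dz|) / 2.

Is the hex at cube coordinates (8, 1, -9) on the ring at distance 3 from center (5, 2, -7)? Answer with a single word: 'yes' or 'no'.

|px - cx| = |8 - 5| = 3
|py - cy| = |1 - 2| = 1
|pz - cz| = |-9 - (-7)| = 2
distance = (3+1+2)/2 = 6/2 = 3
radius = 3; distance == radius -> yes

Answer: yes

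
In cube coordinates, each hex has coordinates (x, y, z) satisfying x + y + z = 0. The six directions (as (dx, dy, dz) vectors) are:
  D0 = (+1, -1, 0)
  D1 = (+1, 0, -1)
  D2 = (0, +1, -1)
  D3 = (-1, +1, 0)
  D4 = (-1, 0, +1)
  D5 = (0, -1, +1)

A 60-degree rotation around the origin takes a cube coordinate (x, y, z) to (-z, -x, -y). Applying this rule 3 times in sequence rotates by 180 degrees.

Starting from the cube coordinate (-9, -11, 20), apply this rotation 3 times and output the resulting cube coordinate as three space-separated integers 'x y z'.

Start: (-9, -11, 20)
Step 1: (-9, -11, 20) -> (-(20), -(-9), -(-11)) = (-20, 9, 11)
Step 2: (-20, 9, 11) -> (-(11), -(-20), -(9)) = (-11, 20, -9)
Step 3: (-11, 20, -9) -> (-(-9), -(-11), -(20)) = (9, 11, -20)

Answer: 9 11 -20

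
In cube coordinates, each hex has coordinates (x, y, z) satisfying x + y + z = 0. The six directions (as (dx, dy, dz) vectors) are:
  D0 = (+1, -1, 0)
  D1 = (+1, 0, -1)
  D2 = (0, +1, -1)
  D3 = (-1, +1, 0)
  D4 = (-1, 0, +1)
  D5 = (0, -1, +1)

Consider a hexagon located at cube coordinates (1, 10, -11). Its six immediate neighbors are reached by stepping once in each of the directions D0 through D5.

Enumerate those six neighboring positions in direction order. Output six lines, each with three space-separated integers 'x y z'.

Answer: 2 9 -11
2 10 -12
1 11 -12
0 11 -11
0 10 -10
1 9 -10

Derivation:
Center: (1, 10, -11). Add each direction:
  D0: (1, 10, -11) + (1, -1, 0) = (2, 9, -11)
  D1: (1, 10, -11) + (1, 0, -1) = (2, 10, -12)
  D2: (1, 10, -11) + (0, 1, -1) = (1, 11, -12)
  D3: (1, 10, -11) + (-1, 1, 0) = (0, 11, -11)
  D4: (1, 10, -11) + (-1, 0, 1) = (0, 10, -10)
  D5: (1, 10, -11) + (0, -1, 1) = (1, 9, -10)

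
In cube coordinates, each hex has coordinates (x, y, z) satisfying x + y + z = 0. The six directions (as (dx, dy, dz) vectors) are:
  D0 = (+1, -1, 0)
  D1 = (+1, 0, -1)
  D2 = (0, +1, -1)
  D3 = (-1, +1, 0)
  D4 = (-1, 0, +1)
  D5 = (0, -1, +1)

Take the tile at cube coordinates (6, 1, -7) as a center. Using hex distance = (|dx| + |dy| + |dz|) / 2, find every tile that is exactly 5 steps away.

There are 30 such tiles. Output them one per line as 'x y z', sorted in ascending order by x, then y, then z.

Answer: 1 1 -2
1 2 -3
1 3 -4
1 4 -5
1 5 -6
1 6 -7
2 0 -2
2 6 -8
3 -1 -2
3 6 -9
4 -2 -2
4 6 -10
5 -3 -2
5 6 -11
6 -4 -2
6 6 -12
7 -4 -3
7 5 -12
8 -4 -4
8 4 -12
9 -4 -5
9 3 -12
10 -4 -6
10 2 -12
11 -4 -7
11 -3 -8
11 -2 -9
11 -1 -10
11 0 -11
11 1 -12

Derivation:
Walk ring at distance 5 from (6, 1, -7):
Start at center + D4*5 = (1, 1, -2)
  hex 0: (1, 1, -2)
  hex 1: (2, 0, -2)
  hex 2: (3, -1, -2)
  hex 3: (4, -2, -2)
  hex 4: (5, -3, -2)
  hex 5: (6, -4, -2)
  hex 6: (7, -4, -3)
  hex 7: (8, -4, -4)
  hex 8: (9, -4, -5)
  hex 9: (10, -4, -6)
  hex 10: (11, -4, -7)
  hex 11: (11, -3, -8)
  hex 12: (11, -2, -9)
  hex 13: (11, -1, -10)
  hex 14: (11, 0, -11)
  hex 15: (11, 1, -12)
  hex 16: (10, 2, -12)
  hex 17: (9, 3, -12)
  hex 18: (8, 4, -12)
  hex 19: (7, 5, -12)
  hex 20: (6, 6, -12)
  hex 21: (5, 6, -11)
  hex 22: (4, 6, -10)
  hex 23: (3, 6, -9)
  hex 24: (2, 6, -8)
  hex 25: (1, 6, -7)
  hex 26: (1, 5, -6)
  hex 27: (1, 4, -5)
  hex 28: (1, 3, -4)
  hex 29: (1, 2, -3)
Sorted: 30 hexes.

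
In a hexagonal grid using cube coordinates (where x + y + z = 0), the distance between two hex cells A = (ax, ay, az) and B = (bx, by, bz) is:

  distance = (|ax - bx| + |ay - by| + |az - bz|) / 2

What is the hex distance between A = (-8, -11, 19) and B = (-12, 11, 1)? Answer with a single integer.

|ax - bx| = |-8 - (-12)| = 4
|ay - by| = |-11 - 11| = 22
|az - bz| = |19 - 1| = 18
distance = (4 + 22 + 18) / 2 = 44 / 2 = 22

Answer: 22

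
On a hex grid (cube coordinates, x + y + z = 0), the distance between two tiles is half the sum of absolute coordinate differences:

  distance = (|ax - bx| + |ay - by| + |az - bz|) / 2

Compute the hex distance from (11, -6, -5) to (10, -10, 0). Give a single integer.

Answer: 5

Derivation:
|ax - bx| = |11 - 10| = 1
|ay - by| = |-6 - (-10)| = 4
|az - bz| = |-5 - 0| = 5
distance = (1 + 4 + 5) / 2 = 10 / 2 = 5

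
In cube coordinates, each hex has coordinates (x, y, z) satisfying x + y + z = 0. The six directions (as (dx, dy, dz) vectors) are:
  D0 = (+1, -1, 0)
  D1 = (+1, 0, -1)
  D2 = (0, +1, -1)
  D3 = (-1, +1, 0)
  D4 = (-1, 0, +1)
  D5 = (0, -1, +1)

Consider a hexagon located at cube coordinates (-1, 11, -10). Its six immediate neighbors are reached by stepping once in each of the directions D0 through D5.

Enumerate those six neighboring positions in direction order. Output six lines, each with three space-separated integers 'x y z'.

Answer: 0 10 -10
0 11 -11
-1 12 -11
-2 12 -10
-2 11 -9
-1 10 -9

Derivation:
Center: (-1, 11, -10). Add each direction:
  D0: (-1, 11, -10) + (1, -1, 0) = (0, 10, -10)
  D1: (-1, 11, -10) + (1, 0, -1) = (0, 11, -11)
  D2: (-1, 11, -10) + (0, 1, -1) = (-1, 12, -11)
  D3: (-1, 11, -10) + (-1, 1, 0) = (-2, 12, -10)
  D4: (-1, 11, -10) + (-1, 0, 1) = (-2, 11, -9)
  D5: (-1, 11, -10) + (0, -1, 1) = (-1, 10, -9)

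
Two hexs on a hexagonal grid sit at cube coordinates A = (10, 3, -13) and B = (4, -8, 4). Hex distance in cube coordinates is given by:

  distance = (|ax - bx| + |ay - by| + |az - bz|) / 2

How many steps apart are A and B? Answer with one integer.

Answer: 17

Derivation:
|ax - bx| = |10 - 4| = 6
|ay - by| = |3 - (-8)| = 11
|az - bz| = |-13 - 4| = 17
distance = (6 + 11 + 17) / 2 = 34 / 2 = 17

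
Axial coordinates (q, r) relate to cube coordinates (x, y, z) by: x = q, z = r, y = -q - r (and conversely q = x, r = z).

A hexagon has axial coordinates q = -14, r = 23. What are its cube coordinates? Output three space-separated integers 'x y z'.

x = q = -14
z = r = 23
y = -x - z = -(-14) - (23) = -9

Answer: -14 -9 23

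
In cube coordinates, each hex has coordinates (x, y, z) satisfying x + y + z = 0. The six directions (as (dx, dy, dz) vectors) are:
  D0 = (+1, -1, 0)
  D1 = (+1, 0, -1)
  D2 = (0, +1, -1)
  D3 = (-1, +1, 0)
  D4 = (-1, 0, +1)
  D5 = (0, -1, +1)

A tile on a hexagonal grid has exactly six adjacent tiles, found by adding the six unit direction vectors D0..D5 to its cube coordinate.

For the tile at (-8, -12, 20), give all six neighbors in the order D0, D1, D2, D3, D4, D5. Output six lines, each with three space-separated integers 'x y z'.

Center: (-8, -12, 20). Add each direction:
  D0: (-8, -12, 20) + (1, -1, 0) = (-7, -13, 20)
  D1: (-8, -12, 20) + (1, 0, -1) = (-7, -12, 19)
  D2: (-8, -12, 20) + (0, 1, -1) = (-8, -11, 19)
  D3: (-8, -12, 20) + (-1, 1, 0) = (-9, -11, 20)
  D4: (-8, -12, 20) + (-1, 0, 1) = (-9, -12, 21)
  D5: (-8, -12, 20) + (0, -1, 1) = (-8, -13, 21)

Answer: -7 -13 20
-7 -12 19
-8 -11 19
-9 -11 20
-9 -12 21
-8 -13 21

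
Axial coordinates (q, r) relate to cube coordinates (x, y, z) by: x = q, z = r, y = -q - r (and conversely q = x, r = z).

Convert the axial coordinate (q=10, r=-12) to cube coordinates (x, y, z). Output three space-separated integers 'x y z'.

Answer: 10 2 -12

Derivation:
x = q = 10
z = r = -12
y = -x - z = -(10) - (-12) = 2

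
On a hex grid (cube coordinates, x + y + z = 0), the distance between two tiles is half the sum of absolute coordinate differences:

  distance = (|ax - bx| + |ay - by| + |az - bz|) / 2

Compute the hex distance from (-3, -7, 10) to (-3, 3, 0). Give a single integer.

|ax - bx| = |-3 - (-3)| = 0
|ay - by| = |-7 - 3| = 10
|az - bz| = |10 - 0| = 10
distance = (0 + 10 + 10) / 2 = 20 / 2 = 10

Answer: 10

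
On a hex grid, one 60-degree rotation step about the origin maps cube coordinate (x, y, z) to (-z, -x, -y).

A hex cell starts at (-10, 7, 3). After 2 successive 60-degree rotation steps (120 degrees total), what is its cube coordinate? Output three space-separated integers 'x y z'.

Start: (-10, 7, 3)
Step 1: (-10, 7, 3) -> (-(3), -(-10), -(7)) = (-3, 10, -7)
Step 2: (-3, 10, -7) -> (-(-7), -(-3), -(10)) = (7, 3, -10)

Answer: 7 3 -10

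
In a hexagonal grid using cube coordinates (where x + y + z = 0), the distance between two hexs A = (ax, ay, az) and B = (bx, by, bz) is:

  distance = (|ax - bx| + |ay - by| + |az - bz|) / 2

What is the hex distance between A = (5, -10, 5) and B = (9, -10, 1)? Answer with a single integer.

Answer: 4

Derivation:
|ax - bx| = |5 - 9| = 4
|ay - by| = |-10 - (-10)| = 0
|az - bz| = |5 - 1| = 4
distance = (4 + 0 + 4) / 2 = 8 / 2 = 4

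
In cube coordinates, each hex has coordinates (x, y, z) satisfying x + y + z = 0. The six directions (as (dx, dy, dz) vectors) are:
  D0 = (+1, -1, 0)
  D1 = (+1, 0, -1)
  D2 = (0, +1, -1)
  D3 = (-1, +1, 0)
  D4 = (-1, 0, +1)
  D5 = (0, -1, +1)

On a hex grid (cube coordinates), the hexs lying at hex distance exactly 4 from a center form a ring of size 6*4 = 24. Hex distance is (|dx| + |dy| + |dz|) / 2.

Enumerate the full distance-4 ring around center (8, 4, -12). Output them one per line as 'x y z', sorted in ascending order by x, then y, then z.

Answer: 4 4 -8
4 5 -9
4 6 -10
4 7 -11
4 8 -12
5 3 -8
5 8 -13
6 2 -8
6 8 -14
7 1 -8
7 8 -15
8 0 -8
8 8 -16
9 0 -9
9 7 -16
10 0 -10
10 6 -16
11 0 -11
11 5 -16
12 0 -12
12 1 -13
12 2 -14
12 3 -15
12 4 -16

Derivation:
Walk ring at distance 4 from (8, 4, -12):
Start at center + D4*4 = (4, 4, -8)
  hex 0: (4, 4, -8)
  hex 1: (5, 3, -8)
  hex 2: (6, 2, -8)
  hex 3: (7, 1, -8)
  hex 4: (8, 0, -8)
  hex 5: (9, 0, -9)
  hex 6: (10, 0, -10)
  hex 7: (11, 0, -11)
  hex 8: (12, 0, -12)
  hex 9: (12, 1, -13)
  hex 10: (12, 2, -14)
  hex 11: (12, 3, -15)
  hex 12: (12, 4, -16)
  hex 13: (11, 5, -16)
  hex 14: (10, 6, -16)
  hex 15: (9, 7, -16)
  hex 16: (8, 8, -16)
  hex 17: (7, 8, -15)
  hex 18: (6, 8, -14)
  hex 19: (5, 8, -13)
  hex 20: (4, 8, -12)
  hex 21: (4, 7, -11)
  hex 22: (4, 6, -10)
  hex 23: (4, 5, -9)
Sorted: 24 hexes.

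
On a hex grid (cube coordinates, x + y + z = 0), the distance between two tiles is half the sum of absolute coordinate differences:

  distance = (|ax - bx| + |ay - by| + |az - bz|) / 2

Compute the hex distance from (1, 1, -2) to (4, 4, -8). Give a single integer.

Answer: 6

Derivation:
|ax - bx| = |1 - 4| = 3
|ay - by| = |1 - 4| = 3
|az - bz| = |-2 - (-8)| = 6
distance = (3 + 3 + 6) / 2 = 12 / 2 = 6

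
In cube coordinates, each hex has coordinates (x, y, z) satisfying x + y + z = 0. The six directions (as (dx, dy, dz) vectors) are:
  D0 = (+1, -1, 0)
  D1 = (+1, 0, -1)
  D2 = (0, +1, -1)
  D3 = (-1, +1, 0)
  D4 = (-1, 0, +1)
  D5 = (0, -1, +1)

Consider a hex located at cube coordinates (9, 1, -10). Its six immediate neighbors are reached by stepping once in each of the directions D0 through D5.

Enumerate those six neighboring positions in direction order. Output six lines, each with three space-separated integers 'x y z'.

Answer: 10 0 -10
10 1 -11
9 2 -11
8 2 -10
8 1 -9
9 0 -9

Derivation:
Center: (9, 1, -10). Add each direction:
  D0: (9, 1, -10) + (1, -1, 0) = (10, 0, -10)
  D1: (9, 1, -10) + (1, 0, -1) = (10, 1, -11)
  D2: (9, 1, -10) + (0, 1, -1) = (9, 2, -11)
  D3: (9, 1, -10) + (-1, 1, 0) = (8, 2, -10)
  D4: (9, 1, -10) + (-1, 0, 1) = (8, 1, -9)
  D5: (9, 1, -10) + (0, -1, 1) = (9, 0, -9)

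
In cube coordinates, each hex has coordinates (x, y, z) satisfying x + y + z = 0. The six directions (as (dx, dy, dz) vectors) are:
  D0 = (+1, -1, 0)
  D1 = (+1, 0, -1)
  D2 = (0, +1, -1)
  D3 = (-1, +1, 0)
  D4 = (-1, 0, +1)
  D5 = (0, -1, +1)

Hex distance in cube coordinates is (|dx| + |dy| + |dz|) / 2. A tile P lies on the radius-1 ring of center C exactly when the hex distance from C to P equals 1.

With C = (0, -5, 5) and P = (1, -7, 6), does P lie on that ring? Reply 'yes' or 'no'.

Answer: no

Derivation:
|px - cx| = |1 - 0| = 1
|py - cy| = |-7 - (-5)| = 2
|pz - cz| = |6 - 5| = 1
distance = (1+2+1)/2 = 4/2 = 2
radius = 1; distance != radius -> no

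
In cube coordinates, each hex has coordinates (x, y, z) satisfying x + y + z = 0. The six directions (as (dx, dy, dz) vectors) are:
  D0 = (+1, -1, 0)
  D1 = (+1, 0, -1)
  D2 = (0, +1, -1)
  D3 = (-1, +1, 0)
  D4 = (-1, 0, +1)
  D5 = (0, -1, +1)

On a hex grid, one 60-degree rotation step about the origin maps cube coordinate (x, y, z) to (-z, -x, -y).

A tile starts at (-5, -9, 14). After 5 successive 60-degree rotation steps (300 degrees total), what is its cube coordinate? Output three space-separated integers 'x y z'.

Answer: 9 -14 5

Derivation:
Start: (-5, -9, 14)
Step 1: (-5, -9, 14) -> (-(14), -(-5), -(-9)) = (-14, 5, 9)
Step 2: (-14, 5, 9) -> (-(9), -(-14), -(5)) = (-9, 14, -5)
Step 3: (-9, 14, -5) -> (-(-5), -(-9), -(14)) = (5, 9, -14)
Step 4: (5, 9, -14) -> (-(-14), -(5), -(9)) = (14, -5, -9)
Step 5: (14, -5, -9) -> (-(-9), -(14), -(-5)) = (9, -14, 5)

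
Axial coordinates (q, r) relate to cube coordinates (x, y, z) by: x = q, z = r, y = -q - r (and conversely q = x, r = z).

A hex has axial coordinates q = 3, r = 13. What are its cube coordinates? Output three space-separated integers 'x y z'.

Answer: 3 -16 13

Derivation:
x = q = 3
z = r = 13
y = -x - z = -(3) - (13) = -16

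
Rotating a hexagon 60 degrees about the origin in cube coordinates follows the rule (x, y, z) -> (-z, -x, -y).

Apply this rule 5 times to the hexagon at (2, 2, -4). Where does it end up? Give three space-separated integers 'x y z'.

Answer: -2 4 -2

Derivation:
Start: (2, 2, -4)
Step 1: (2, 2, -4) -> (-(-4), -(2), -(2)) = (4, -2, -2)
Step 2: (4, -2, -2) -> (-(-2), -(4), -(-2)) = (2, -4, 2)
Step 3: (2, -4, 2) -> (-(2), -(2), -(-4)) = (-2, -2, 4)
Step 4: (-2, -2, 4) -> (-(4), -(-2), -(-2)) = (-4, 2, 2)
Step 5: (-4, 2, 2) -> (-(2), -(-4), -(2)) = (-2, 4, -2)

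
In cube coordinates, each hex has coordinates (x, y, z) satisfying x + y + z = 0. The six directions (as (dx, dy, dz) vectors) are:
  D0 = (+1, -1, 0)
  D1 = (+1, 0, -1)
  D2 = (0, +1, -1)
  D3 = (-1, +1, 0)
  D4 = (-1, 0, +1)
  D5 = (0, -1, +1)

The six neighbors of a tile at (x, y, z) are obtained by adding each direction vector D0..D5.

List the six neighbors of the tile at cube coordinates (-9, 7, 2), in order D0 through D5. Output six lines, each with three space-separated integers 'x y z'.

Answer: -8 6 2
-8 7 1
-9 8 1
-10 8 2
-10 7 3
-9 6 3

Derivation:
Center: (-9, 7, 2). Add each direction:
  D0: (-9, 7, 2) + (1, -1, 0) = (-8, 6, 2)
  D1: (-9, 7, 2) + (1, 0, -1) = (-8, 7, 1)
  D2: (-9, 7, 2) + (0, 1, -1) = (-9, 8, 1)
  D3: (-9, 7, 2) + (-1, 1, 0) = (-10, 8, 2)
  D4: (-9, 7, 2) + (-1, 0, 1) = (-10, 7, 3)
  D5: (-9, 7, 2) + (0, -1, 1) = (-9, 6, 3)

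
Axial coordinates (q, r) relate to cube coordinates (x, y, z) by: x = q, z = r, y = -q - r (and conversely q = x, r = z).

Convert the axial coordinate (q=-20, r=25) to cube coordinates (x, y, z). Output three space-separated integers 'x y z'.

x = q = -20
z = r = 25
y = -x - z = -(-20) - (25) = -5

Answer: -20 -5 25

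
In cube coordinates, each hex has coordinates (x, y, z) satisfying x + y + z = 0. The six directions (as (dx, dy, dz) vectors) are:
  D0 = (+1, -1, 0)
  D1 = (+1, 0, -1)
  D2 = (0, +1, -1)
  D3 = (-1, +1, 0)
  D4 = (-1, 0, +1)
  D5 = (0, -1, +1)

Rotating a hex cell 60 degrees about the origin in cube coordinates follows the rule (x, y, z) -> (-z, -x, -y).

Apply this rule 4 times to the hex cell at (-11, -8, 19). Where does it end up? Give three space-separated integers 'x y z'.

Start: (-11, -8, 19)
Step 1: (-11, -8, 19) -> (-(19), -(-11), -(-8)) = (-19, 11, 8)
Step 2: (-19, 11, 8) -> (-(8), -(-19), -(11)) = (-8, 19, -11)
Step 3: (-8, 19, -11) -> (-(-11), -(-8), -(19)) = (11, 8, -19)
Step 4: (11, 8, -19) -> (-(-19), -(11), -(8)) = (19, -11, -8)

Answer: 19 -11 -8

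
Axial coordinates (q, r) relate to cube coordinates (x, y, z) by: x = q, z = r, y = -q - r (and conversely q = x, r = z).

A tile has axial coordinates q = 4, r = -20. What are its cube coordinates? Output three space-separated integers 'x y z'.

x = q = 4
z = r = -20
y = -x - z = -(4) - (-20) = 16

Answer: 4 16 -20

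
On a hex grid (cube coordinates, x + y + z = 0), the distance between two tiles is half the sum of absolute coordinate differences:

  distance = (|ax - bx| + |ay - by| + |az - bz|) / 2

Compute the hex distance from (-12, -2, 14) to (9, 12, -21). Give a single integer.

Answer: 35

Derivation:
|ax - bx| = |-12 - 9| = 21
|ay - by| = |-2 - 12| = 14
|az - bz| = |14 - (-21)| = 35
distance = (21 + 14 + 35) / 2 = 70 / 2 = 35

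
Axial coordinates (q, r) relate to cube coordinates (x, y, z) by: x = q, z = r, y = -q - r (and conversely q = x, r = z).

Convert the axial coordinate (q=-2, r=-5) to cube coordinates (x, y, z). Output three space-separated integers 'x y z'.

x = q = -2
z = r = -5
y = -x - z = -(-2) - (-5) = 7

Answer: -2 7 -5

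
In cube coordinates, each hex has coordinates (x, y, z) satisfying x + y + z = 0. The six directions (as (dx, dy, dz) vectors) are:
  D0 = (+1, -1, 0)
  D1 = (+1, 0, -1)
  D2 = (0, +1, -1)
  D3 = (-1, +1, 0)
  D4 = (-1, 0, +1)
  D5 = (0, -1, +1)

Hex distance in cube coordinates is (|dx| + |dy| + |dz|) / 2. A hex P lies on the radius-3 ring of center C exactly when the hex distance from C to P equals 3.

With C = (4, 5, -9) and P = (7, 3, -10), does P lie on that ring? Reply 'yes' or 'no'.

|px - cx| = |7 - 4| = 3
|py - cy| = |3 - 5| = 2
|pz - cz| = |-10 - (-9)| = 1
distance = (3+2+1)/2 = 6/2 = 3
radius = 3; distance == radius -> yes

Answer: yes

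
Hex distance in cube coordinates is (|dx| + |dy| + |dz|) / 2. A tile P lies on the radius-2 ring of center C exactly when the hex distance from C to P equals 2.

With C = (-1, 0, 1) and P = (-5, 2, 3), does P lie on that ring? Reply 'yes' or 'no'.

Answer: no

Derivation:
|px - cx| = |-5 - (-1)| = 4
|py - cy| = |2 - 0| = 2
|pz - cz| = |3 - 1| = 2
distance = (4+2+2)/2 = 8/2 = 4
radius = 2; distance != radius -> no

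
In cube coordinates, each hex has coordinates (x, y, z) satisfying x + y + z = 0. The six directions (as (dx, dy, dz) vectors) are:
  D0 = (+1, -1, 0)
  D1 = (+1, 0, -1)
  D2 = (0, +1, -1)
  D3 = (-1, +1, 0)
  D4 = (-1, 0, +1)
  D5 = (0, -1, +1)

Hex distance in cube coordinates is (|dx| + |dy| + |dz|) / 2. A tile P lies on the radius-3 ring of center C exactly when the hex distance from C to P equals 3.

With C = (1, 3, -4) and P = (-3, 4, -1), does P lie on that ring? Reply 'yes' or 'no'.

|px - cx| = |-3 - 1| = 4
|py - cy| = |4 - 3| = 1
|pz - cz| = |-1 - (-4)| = 3
distance = (4+1+3)/2 = 8/2 = 4
radius = 3; distance != radius -> no

Answer: no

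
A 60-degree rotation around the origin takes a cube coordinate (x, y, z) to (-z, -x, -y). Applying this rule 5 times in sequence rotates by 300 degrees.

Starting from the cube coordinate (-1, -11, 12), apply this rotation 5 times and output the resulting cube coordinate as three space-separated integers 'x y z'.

Answer: 11 -12 1

Derivation:
Start: (-1, -11, 12)
Step 1: (-1, -11, 12) -> (-(12), -(-1), -(-11)) = (-12, 1, 11)
Step 2: (-12, 1, 11) -> (-(11), -(-12), -(1)) = (-11, 12, -1)
Step 3: (-11, 12, -1) -> (-(-1), -(-11), -(12)) = (1, 11, -12)
Step 4: (1, 11, -12) -> (-(-12), -(1), -(11)) = (12, -1, -11)
Step 5: (12, -1, -11) -> (-(-11), -(12), -(-1)) = (11, -12, 1)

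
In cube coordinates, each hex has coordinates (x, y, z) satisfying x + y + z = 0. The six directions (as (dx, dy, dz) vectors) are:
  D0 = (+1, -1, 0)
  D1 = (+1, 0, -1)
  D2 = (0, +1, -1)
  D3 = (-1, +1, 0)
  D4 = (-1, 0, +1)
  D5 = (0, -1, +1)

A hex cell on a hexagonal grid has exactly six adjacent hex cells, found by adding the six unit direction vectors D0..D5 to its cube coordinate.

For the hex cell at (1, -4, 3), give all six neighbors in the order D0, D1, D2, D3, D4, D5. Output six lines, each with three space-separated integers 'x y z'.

Center: (1, -4, 3). Add each direction:
  D0: (1, -4, 3) + (1, -1, 0) = (2, -5, 3)
  D1: (1, -4, 3) + (1, 0, -1) = (2, -4, 2)
  D2: (1, -4, 3) + (0, 1, -1) = (1, -3, 2)
  D3: (1, -4, 3) + (-1, 1, 0) = (0, -3, 3)
  D4: (1, -4, 3) + (-1, 0, 1) = (0, -4, 4)
  D5: (1, -4, 3) + (0, -1, 1) = (1, -5, 4)

Answer: 2 -5 3
2 -4 2
1 -3 2
0 -3 3
0 -4 4
1 -5 4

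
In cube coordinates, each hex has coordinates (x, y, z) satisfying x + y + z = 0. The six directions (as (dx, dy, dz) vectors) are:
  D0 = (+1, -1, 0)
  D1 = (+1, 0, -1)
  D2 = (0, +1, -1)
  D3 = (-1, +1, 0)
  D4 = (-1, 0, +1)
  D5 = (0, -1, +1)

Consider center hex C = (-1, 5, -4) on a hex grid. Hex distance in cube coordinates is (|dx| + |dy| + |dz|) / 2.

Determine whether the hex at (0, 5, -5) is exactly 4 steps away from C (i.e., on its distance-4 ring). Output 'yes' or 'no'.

|px - cx| = |0 - (-1)| = 1
|py - cy| = |5 - 5| = 0
|pz - cz| = |-5 - (-4)| = 1
distance = (1+0+1)/2 = 2/2 = 1
radius = 4; distance != radius -> no

Answer: no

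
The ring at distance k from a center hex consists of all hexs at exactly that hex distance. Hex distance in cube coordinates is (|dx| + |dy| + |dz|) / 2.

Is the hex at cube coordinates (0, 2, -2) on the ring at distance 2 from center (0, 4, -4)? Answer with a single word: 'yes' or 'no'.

|px - cx| = |0 - 0| = 0
|py - cy| = |2 - 4| = 2
|pz - cz| = |-2 - (-4)| = 2
distance = (0+2+2)/2 = 4/2 = 2
radius = 2; distance == radius -> yes

Answer: yes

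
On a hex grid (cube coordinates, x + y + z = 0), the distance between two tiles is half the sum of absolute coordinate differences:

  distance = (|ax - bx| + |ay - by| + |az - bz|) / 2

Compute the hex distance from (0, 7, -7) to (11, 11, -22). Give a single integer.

Answer: 15

Derivation:
|ax - bx| = |0 - 11| = 11
|ay - by| = |7 - 11| = 4
|az - bz| = |-7 - (-22)| = 15
distance = (11 + 4 + 15) / 2 = 30 / 2 = 15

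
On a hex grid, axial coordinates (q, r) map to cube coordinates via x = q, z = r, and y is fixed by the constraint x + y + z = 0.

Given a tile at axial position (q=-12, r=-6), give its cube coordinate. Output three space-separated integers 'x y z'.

Answer: -12 18 -6

Derivation:
x = q = -12
z = r = -6
y = -x - z = -(-12) - (-6) = 18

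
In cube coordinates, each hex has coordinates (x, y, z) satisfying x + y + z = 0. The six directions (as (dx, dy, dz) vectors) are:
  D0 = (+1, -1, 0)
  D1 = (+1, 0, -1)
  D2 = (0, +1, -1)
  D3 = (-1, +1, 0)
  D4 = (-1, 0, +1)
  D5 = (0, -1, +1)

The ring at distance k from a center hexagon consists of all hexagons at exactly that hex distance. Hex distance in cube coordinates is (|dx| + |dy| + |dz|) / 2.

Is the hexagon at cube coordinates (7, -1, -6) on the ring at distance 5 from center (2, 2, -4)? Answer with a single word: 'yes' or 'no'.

|px - cx| = |7 - 2| = 5
|py - cy| = |-1 - 2| = 3
|pz - cz| = |-6 - (-4)| = 2
distance = (5+3+2)/2 = 10/2 = 5
radius = 5; distance == radius -> yes

Answer: yes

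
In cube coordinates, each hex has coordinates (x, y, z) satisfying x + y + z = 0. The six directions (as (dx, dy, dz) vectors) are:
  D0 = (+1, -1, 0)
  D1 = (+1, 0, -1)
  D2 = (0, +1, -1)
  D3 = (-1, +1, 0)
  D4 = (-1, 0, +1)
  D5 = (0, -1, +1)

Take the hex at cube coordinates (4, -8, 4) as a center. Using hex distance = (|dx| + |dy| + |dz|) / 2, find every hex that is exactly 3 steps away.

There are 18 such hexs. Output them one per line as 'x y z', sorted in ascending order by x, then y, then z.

Answer: 1 -8 7
1 -7 6
1 -6 5
1 -5 4
2 -9 7
2 -5 3
3 -10 7
3 -5 2
4 -11 7
4 -5 1
5 -11 6
5 -6 1
6 -11 5
6 -7 1
7 -11 4
7 -10 3
7 -9 2
7 -8 1

Derivation:
Walk ring at distance 3 from (4, -8, 4):
Start at center + D4*3 = (1, -8, 7)
  hex 0: (1, -8, 7)
  hex 1: (2, -9, 7)
  hex 2: (3, -10, 7)
  hex 3: (4, -11, 7)
  hex 4: (5, -11, 6)
  hex 5: (6, -11, 5)
  hex 6: (7, -11, 4)
  hex 7: (7, -10, 3)
  hex 8: (7, -9, 2)
  hex 9: (7, -8, 1)
  hex 10: (6, -7, 1)
  hex 11: (5, -6, 1)
  hex 12: (4, -5, 1)
  hex 13: (3, -5, 2)
  hex 14: (2, -5, 3)
  hex 15: (1, -5, 4)
  hex 16: (1, -6, 5)
  hex 17: (1, -7, 6)
Sorted: 18 hexes.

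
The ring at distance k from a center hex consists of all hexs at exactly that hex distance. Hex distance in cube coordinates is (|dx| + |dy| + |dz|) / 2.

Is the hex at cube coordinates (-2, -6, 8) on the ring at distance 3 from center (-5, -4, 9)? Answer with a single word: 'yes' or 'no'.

|px - cx| = |-2 - (-5)| = 3
|py - cy| = |-6 - (-4)| = 2
|pz - cz| = |8 - 9| = 1
distance = (3+2+1)/2 = 6/2 = 3
radius = 3; distance == radius -> yes

Answer: yes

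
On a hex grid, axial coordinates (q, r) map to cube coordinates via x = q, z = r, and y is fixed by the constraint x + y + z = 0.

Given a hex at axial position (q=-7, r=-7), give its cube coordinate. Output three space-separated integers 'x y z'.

x = q = -7
z = r = -7
y = -x - z = -(-7) - (-7) = 14

Answer: -7 14 -7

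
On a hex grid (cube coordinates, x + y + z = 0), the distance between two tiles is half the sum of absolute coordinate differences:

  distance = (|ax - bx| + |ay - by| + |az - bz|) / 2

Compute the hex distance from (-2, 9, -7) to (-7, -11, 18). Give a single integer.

|ax - bx| = |-2 - (-7)| = 5
|ay - by| = |9 - (-11)| = 20
|az - bz| = |-7 - 18| = 25
distance = (5 + 20 + 25) / 2 = 50 / 2 = 25

Answer: 25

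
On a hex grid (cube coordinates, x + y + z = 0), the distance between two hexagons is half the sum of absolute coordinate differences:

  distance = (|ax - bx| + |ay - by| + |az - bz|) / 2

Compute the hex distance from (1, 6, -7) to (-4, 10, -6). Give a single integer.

|ax - bx| = |1 - (-4)| = 5
|ay - by| = |6 - 10| = 4
|az - bz| = |-7 - (-6)| = 1
distance = (5 + 4 + 1) / 2 = 10 / 2 = 5

Answer: 5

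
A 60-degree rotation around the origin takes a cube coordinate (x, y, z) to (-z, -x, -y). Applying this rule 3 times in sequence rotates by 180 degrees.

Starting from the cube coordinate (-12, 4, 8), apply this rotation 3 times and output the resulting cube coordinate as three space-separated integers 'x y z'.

Start: (-12, 4, 8)
Step 1: (-12, 4, 8) -> (-(8), -(-12), -(4)) = (-8, 12, -4)
Step 2: (-8, 12, -4) -> (-(-4), -(-8), -(12)) = (4, 8, -12)
Step 3: (4, 8, -12) -> (-(-12), -(4), -(8)) = (12, -4, -8)

Answer: 12 -4 -8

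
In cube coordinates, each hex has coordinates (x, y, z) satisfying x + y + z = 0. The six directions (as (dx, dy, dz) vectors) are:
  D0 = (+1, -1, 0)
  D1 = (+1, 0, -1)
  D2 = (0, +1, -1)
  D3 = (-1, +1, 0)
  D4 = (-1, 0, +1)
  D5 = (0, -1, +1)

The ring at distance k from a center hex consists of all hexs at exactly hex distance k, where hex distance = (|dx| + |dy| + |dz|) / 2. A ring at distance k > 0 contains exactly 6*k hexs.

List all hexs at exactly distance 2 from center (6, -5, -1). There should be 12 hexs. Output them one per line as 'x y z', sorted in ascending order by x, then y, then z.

Walk ring at distance 2 from (6, -5, -1):
Start at center + D4*2 = (4, -5, 1)
  hex 0: (4, -5, 1)
  hex 1: (5, -6, 1)
  hex 2: (6, -7, 1)
  hex 3: (7, -7, 0)
  hex 4: (8, -7, -1)
  hex 5: (8, -6, -2)
  hex 6: (8, -5, -3)
  hex 7: (7, -4, -3)
  hex 8: (6, -3, -3)
  hex 9: (5, -3, -2)
  hex 10: (4, -3, -1)
  hex 11: (4, -4, 0)
Sorted: 12 hexes.

Answer: 4 -5 1
4 -4 0
4 -3 -1
5 -6 1
5 -3 -2
6 -7 1
6 -3 -3
7 -7 0
7 -4 -3
8 -7 -1
8 -6 -2
8 -5 -3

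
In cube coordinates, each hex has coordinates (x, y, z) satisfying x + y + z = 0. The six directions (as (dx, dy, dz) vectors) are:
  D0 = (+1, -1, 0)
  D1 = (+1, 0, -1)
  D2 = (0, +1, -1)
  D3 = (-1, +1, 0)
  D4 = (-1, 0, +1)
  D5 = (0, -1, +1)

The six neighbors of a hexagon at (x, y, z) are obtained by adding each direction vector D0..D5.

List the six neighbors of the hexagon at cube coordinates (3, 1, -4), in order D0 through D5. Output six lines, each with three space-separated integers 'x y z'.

Answer: 4 0 -4
4 1 -5
3 2 -5
2 2 -4
2 1 -3
3 0 -3

Derivation:
Center: (3, 1, -4). Add each direction:
  D0: (3, 1, -4) + (1, -1, 0) = (4, 0, -4)
  D1: (3, 1, -4) + (1, 0, -1) = (4, 1, -5)
  D2: (3, 1, -4) + (0, 1, -1) = (3, 2, -5)
  D3: (3, 1, -4) + (-1, 1, 0) = (2, 2, -4)
  D4: (3, 1, -4) + (-1, 0, 1) = (2, 1, -3)
  D5: (3, 1, -4) + (0, -1, 1) = (3, 0, -3)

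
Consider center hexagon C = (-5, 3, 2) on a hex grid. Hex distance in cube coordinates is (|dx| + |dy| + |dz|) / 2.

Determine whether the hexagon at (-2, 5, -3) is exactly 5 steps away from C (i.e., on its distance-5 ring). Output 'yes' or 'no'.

|px - cx| = |-2 - (-5)| = 3
|py - cy| = |5 - 3| = 2
|pz - cz| = |-3 - 2| = 5
distance = (3+2+5)/2 = 10/2 = 5
radius = 5; distance == radius -> yes

Answer: yes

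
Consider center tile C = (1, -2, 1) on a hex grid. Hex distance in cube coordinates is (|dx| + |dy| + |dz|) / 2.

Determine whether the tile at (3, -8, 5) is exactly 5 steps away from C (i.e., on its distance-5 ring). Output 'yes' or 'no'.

|px - cx| = |3 - 1| = 2
|py - cy| = |-8 - (-2)| = 6
|pz - cz| = |5 - 1| = 4
distance = (2+6+4)/2 = 12/2 = 6
radius = 5; distance != radius -> no

Answer: no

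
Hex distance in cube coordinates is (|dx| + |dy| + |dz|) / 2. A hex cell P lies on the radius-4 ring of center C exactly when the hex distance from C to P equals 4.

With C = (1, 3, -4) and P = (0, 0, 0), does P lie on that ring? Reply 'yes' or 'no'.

Answer: yes

Derivation:
|px - cx| = |0 - 1| = 1
|py - cy| = |0 - 3| = 3
|pz - cz| = |0 - (-4)| = 4
distance = (1+3+4)/2 = 8/2 = 4
radius = 4; distance == radius -> yes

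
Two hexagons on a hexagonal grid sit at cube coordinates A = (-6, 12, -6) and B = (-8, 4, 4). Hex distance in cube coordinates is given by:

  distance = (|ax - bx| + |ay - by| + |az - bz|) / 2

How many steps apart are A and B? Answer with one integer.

Answer: 10

Derivation:
|ax - bx| = |-6 - (-8)| = 2
|ay - by| = |12 - 4| = 8
|az - bz| = |-6 - 4| = 10
distance = (2 + 8 + 10) / 2 = 20 / 2 = 10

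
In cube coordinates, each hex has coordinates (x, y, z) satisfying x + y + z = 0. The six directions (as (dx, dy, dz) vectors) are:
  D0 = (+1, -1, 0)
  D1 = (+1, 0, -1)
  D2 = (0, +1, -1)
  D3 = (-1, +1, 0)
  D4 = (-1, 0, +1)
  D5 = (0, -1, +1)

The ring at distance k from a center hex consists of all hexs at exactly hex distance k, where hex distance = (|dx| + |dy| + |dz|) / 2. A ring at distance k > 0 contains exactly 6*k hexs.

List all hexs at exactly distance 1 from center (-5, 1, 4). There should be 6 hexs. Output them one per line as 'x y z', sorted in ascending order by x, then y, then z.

Walk ring at distance 1 from (-5, 1, 4):
Start at center + D4*1 = (-6, 1, 5)
  hex 0: (-6, 1, 5)
  hex 1: (-5, 0, 5)
  hex 2: (-4, 0, 4)
  hex 3: (-4, 1, 3)
  hex 4: (-5, 2, 3)
  hex 5: (-6, 2, 4)
Sorted: 6 hexes.

Answer: -6 1 5
-6 2 4
-5 0 5
-5 2 3
-4 0 4
-4 1 3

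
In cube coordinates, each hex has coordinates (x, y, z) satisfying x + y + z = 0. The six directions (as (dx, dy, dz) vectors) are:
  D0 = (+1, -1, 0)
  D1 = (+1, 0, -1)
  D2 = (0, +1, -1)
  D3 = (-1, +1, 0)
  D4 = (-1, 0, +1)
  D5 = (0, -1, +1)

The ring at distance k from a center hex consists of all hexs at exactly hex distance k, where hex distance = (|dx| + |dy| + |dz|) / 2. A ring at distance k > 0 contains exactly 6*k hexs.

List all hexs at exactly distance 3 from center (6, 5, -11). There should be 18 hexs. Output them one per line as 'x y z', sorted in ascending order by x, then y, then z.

Walk ring at distance 3 from (6, 5, -11):
Start at center + D4*3 = (3, 5, -8)
  hex 0: (3, 5, -8)
  hex 1: (4, 4, -8)
  hex 2: (5, 3, -8)
  hex 3: (6, 2, -8)
  hex 4: (7, 2, -9)
  hex 5: (8, 2, -10)
  hex 6: (9, 2, -11)
  hex 7: (9, 3, -12)
  hex 8: (9, 4, -13)
  hex 9: (9, 5, -14)
  hex 10: (8, 6, -14)
  hex 11: (7, 7, -14)
  hex 12: (6, 8, -14)
  hex 13: (5, 8, -13)
  hex 14: (4, 8, -12)
  hex 15: (3, 8, -11)
  hex 16: (3, 7, -10)
  hex 17: (3, 6, -9)
Sorted: 18 hexes.

Answer: 3 5 -8
3 6 -9
3 7 -10
3 8 -11
4 4 -8
4 8 -12
5 3 -8
5 8 -13
6 2 -8
6 8 -14
7 2 -9
7 7 -14
8 2 -10
8 6 -14
9 2 -11
9 3 -12
9 4 -13
9 5 -14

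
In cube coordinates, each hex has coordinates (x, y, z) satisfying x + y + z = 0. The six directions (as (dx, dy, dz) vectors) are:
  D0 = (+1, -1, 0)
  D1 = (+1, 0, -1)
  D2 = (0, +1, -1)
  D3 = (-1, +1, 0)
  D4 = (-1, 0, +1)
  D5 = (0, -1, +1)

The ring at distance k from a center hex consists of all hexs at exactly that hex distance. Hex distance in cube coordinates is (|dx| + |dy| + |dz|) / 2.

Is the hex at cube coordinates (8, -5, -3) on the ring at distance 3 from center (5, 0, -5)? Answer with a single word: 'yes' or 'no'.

Answer: no

Derivation:
|px - cx| = |8 - 5| = 3
|py - cy| = |-5 - 0| = 5
|pz - cz| = |-3 - (-5)| = 2
distance = (3+5+2)/2 = 10/2 = 5
radius = 3; distance != radius -> no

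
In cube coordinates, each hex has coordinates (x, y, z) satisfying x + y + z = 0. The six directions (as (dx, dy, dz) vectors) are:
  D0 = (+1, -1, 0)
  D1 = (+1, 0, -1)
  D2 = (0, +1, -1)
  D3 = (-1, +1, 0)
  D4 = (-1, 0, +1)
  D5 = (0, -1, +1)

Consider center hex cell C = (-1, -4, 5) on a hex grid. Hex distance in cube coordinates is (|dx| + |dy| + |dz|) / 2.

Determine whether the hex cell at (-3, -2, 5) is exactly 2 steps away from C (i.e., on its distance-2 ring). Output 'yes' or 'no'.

Answer: yes

Derivation:
|px - cx| = |-3 - (-1)| = 2
|py - cy| = |-2 - (-4)| = 2
|pz - cz| = |5 - 5| = 0
distance = (2+2+0)/2 = 4/2 = 2
radius = 2; distance == radius -> yes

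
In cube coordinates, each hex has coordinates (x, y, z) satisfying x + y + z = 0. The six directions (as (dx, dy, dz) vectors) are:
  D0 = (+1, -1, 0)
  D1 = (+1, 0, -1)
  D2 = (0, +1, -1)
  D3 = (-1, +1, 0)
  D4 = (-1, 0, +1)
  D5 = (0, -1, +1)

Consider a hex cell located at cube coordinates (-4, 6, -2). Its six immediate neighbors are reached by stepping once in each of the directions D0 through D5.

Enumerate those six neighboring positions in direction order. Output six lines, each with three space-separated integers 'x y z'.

Center: (-4, 6, -2). Add each direction:
  D0: (-4, 6, -2) + (1, -1, 0) = (-3, 5, -2)
  D1: (-4, 6, -2) + (1, 0, -1) = (-3, 6, -3)
  D2: (-4, 6, -2) + (0, 1, -1) = (-4, 7, -3)
  D3: (-4, 6, -2) + (-1, 1, 0) = (-5, 7, -2)
  D4: (-4, 6, -2) + (-1, 0, 1) = (-5, 6, -1)
  D5: (-4, 6, -2) + (0, -1, 1) = (-4, 5, -1)

Answer: -3 5 -2
-3 6 -3
-4 7 -3
-5 7 -2
-5 6 -1
-4 5 -1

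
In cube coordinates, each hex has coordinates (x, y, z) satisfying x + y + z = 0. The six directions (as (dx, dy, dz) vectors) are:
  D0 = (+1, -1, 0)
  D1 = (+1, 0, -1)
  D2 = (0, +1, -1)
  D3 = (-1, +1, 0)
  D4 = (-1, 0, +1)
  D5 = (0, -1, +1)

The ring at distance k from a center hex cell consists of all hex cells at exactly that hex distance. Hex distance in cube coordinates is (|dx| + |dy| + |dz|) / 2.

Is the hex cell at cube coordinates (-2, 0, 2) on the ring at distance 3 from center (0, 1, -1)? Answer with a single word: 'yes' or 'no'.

Answer: yes

Derivation:
|px - cx| = |-2 - 0| = 2
|py - cy| = |0 - 1| = 1
|pz - cz| = |2 - (-1)| = 3
distance = (2+1+3)/2 = 6/2 = 3
radius = 3; distance == radius -> yes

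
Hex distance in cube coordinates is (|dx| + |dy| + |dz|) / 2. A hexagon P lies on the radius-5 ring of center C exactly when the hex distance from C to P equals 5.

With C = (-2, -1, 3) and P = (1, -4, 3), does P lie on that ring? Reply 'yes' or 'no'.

Answer: no

Derivation:
|px - cx| = |1 - (-2)| = 3
|py - cy| = |-4 - (-1)| = 3
|pz - cz| = |3 - 3| = 0
distance = (3+3+0)/2 = 6/2 = 3
radius = 5; distance != radius -> no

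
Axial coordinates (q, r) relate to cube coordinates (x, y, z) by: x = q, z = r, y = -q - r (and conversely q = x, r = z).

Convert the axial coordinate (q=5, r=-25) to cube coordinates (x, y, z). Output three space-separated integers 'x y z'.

Answer: 5 20 -25

Derivation:
x = q = 5
z = r = -25
y = -x - z = -(5) - (-25) = 20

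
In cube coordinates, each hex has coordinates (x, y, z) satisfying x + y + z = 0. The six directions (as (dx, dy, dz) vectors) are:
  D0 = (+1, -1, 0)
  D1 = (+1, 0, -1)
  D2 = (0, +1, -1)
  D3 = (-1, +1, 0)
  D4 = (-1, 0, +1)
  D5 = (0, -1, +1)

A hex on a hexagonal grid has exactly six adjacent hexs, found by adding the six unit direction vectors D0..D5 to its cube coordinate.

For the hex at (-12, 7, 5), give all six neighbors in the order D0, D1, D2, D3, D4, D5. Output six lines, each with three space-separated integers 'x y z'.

Answer: -11 6 5
-11 7 4
-12 8 4
-13 8 5
-13 7 6
-12 6 6

Derivation:
Center: (-12, 7, 5). Add each direction:
  D0: (-12, 7, 5) + (1, -1, 0) = (-11, 6, 5)
  D1: (-12, 7, 5) + (1, 0, -1) = (-11, 7, 4)
  D2: (-12, 7, 5) + (0, 1, -1) = (-12, 8, 4)
  D3: (-12, 7, 5) + (-1, 1, 0) = (-13, 8, 5)
  D4: (-12, 7, 5) + (-1, 0, 1) = (-13, 7, 6)
  D5: (-12, 7, 5) + (0, -1, 1) = (-12, 6, 6)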